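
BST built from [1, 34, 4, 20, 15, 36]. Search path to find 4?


BST root = 1
Search for 4: compare at each node
Path: [1, 34, 4]


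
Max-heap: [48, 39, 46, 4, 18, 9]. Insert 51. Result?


Append 51: [48, 39, 46, 4, 18, 9, 51]
Bubble up: swap idx 6(51) with idx 2(46); swap idx 2(51) with idx 0(48)
Result: [51, 39, 48, 4, 18, 9, 46]


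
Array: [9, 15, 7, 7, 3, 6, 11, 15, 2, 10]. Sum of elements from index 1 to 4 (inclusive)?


Prefix sums: [0, 9, 24, 31, 38, 41, 47, 58, 73, 75, 85]
Sum[1..4] = prefix[5] - prefix[1] = 41 - 9 = 32


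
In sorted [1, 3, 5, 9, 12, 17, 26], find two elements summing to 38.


Two pointers: lo=0, hi=6
Found pair: (12, 26) summing to 38


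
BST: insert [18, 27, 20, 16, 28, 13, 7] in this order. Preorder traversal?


Root = 18; build tree by BST insertion.
Preorder traversal: [18, 16, 13, 7, 27, 20, 28]


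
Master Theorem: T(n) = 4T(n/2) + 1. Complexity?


a=4, b=2, c=0. log_2(4)=2 > c=0. Case 1: O(n^log_b(a)) = O(n^2)
Complexity: O(n^2)


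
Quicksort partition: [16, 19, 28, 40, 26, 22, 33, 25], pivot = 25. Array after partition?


Elements <= 25 go left of pivot.
Result: [16, 19, 22, 25, 26, 28, 33, 40], pivot at index 3


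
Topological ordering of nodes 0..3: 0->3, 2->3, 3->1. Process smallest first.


Kahn's algorithm, process smallest node first
Order: [0, 2, 3, 1]


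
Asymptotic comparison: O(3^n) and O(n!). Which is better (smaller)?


exponential (base 3) grows slower than factorial
O(3^n) is asymptotically smaller; O(n!) grows faster


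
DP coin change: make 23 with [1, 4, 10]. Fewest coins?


dp[0]=0; dp[i]=1+min(dp[i-c] for c in coins)
...dp[18]=3, dp[19]=4, dp[20]=2, dp[21]=3, dp[22]=4, dp[23]=5
Minimum coins for 23 = 5


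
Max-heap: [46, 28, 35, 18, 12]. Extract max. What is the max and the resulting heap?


Max = 46
Replace root with last, heapify down
Resulting heap: [35, 28, 12, 18]


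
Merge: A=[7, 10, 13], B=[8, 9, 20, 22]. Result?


Compare heads, take smaller each step.
Merged: [7, 8, 9, 10, 13, 20, 22]


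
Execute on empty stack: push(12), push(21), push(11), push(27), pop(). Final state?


push(12) -> [12]
push(21) -> [12, 21]
push(11) -> [12, 21, 11]
push(27) -> [12, 21, 11, 27]
pop() returns 27 -> [12, 21, 11]
Final stack (bottom to top): [12, 21, 11]


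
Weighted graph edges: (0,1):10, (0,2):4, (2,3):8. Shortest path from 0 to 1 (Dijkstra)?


Dijkstra from 0:
Distances: {0: 0, 1: 10, 2: 4, 3: 12}
Shortest distance to 1 = 10, path = [0, 1]


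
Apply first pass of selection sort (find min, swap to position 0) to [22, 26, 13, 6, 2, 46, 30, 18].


After one pass: [2, 26, 13, 6, 22, 46, 30, 18]


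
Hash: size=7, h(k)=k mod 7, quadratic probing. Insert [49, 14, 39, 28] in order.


Insertions: 49->slot 0; 14->slot 1; 39->slot 4; 28->slot 2
Table: [49, 14, 28, None, 39, None, None]


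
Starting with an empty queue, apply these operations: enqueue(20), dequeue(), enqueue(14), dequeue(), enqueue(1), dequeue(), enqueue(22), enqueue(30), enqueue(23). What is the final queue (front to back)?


enqueue(20) -> [20]
dequeue() returns 20 -> []
enqueue(14) -> [14]
dequeue() returns 14 -> []
enqueue(1) -> [1]
dequeue() returns 1 -> []
enqueue(22) -> [22]
enqueue(30) -> [22, 30]
enqueue(23) -> [22, 30, 23]
Final queue (front to back): [22, 30, 23]


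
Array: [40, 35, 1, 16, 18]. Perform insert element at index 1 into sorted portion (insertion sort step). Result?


After one pass: [35, 40, 1, 16, 18]


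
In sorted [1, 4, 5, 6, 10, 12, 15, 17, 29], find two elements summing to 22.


Two pointers: lo=0, hi=8
Found pair: (5, 17) summing to 22


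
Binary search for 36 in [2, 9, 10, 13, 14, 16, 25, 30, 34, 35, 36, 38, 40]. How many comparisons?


Search for 36:
[0,12] mid=6 arr[6]=25
[7,12] mid=9 arr[9]=35
[10,12] mid=11 arr[11]=38
[10,10] mid=10 arr[10]=36
Total: 4 comparisons


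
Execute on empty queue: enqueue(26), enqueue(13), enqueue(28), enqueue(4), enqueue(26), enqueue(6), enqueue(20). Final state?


enqueue(26) -> [26]
enqueue(13) -> [26, 13]
enqueue(28) -> [26, 13, 28]
enqueue(4) -> [26, 13, 28, 4]
enqueue(26) -> [26, 13, 28, 4, 26]
enqueue(6) -> [26, 13, 28, 4, 26, 6]
enqueue(20) -> [26, 13, 28, 4, 26, 6, 20]
Final queue (front to back): [26, 13, 28, 4, 26, 6, 20]


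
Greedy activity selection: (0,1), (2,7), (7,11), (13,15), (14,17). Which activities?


Greedy: pick earliest-ending, then skip overlaps.
Selected (4 activities): [(0, 1), (2, 7), (7, 11), (13, 15)]


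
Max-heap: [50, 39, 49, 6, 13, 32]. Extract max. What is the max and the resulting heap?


Max = 50
Replace root with last, heapify down
Resulting heap: [49, 39, 32, 6, 13]


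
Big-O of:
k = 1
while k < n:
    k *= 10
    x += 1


Per nesting level: O(log n) = O(log n)
Complexity: O(log n)


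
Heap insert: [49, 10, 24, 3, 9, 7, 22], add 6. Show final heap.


Append 6: [49, 10, 24, 3, 9, 7, 22, 6]
Bubble up: swap idx 7(6) with idx 3(3)
Result: [49, 10, 24, 6, 9, 7, 22, 3]


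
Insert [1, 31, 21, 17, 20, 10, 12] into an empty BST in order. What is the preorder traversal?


Root = 1; build tree by BST insertion.
Preorder traversal: [1, 31, 21, 17, 10, 12, 20]


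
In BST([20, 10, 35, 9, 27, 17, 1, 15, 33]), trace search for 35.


BST root = 20
Search for 35: compare at each node
Path: [20, 35]


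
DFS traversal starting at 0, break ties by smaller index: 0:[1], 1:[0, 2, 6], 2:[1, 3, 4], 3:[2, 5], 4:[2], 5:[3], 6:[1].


DFS stack-based: start with [0]
Visit order: [0, 1, 2, 3, 5, 4, 6]


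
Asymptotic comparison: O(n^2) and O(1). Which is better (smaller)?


constant grows slower than quadratic
O(1) is asymptotically smaller; O(n^2) grows faster


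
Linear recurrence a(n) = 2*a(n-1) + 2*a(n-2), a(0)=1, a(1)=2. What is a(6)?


Build bottom-up:
...a(4)=44, a(5)=120, a(6)=2*120+2*44=328


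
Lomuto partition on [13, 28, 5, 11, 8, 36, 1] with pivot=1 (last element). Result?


Elements <= 1 go left of pivot.
Result: [1, 28, 5, 11, 8, 36, 13], pivot at index 0


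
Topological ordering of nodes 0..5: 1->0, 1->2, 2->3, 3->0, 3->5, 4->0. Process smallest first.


Kahn's algorithm, process smallest node first
Order: [1, 2, 3, 4, 0, 5]


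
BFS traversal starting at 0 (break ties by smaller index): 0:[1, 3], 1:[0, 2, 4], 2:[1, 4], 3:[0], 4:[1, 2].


BFS queue: start with [0]
Visit order: [0, 1, 3, 2, 4]


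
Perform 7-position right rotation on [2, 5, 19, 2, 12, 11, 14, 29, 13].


Right rotate by 7: [19, 2, 12, 11, 14, 29, 13, 2, 5]


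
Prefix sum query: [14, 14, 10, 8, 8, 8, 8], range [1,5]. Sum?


Prefix sums: [0, 14, 28, 38, 46, 54, 62, 70]
Sum[1..5] = prefix[6] - prefix[1] = 62 - 14 = 48


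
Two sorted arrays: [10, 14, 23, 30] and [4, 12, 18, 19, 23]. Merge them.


Compare heads, take smaller each step.
Merged: [4, 10, 12, 14, 18, 19, 23, 23, 30]


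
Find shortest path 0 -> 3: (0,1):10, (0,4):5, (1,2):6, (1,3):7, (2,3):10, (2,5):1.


Dijkstra from 0:
Distances: {0: 0, 1: 10, 2: 16, 3: 17, 4: 5, 5: 17}
Shortest distance to 3 = 17, path = [0, 1, 3]


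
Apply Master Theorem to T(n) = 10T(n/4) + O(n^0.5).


a=10, b=4, c=0.5. log_4(10)=1.661 > c=0.5. Case 1: O(n^log_b(a)) = O(n^1.661)
Complexity: O(n^1.661)


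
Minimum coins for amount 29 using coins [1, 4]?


dp[0]=0; dp[i]=1+min(dp[i-c] for c in coins)
...dp[24]=6, dp[25]=7, dp[26]=8, dp[27]=9, dp[28]=7, dp[29]=8
Minimum coins for 29 = 8


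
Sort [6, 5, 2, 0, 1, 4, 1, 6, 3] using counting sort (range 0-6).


Count array: [1, 2, 1, 1, 1, 1, 2]
Reconstruct: [0, 1, 1, 2, 3, 4, 5, 6, 6]


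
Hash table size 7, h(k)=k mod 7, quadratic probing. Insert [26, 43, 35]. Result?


Insertions: 26->slot 5; 43->slot 1; 35->slot 0
Table: [35, 43, None, None, None, 26, None]


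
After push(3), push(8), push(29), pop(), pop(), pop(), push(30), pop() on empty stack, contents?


push(3) -> [3]
push(8) -> [3, 8]
push(29) -> [3, 8, 29]
pop() returns 29 -> [3, 8]
pop() returns 8 -> [3]
pop() returns 3 -> []
push(30) -> [30]
pop() returns 30 -> []
Final stack (bottom to top): []


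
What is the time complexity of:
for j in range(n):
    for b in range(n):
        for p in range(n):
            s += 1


Per nesting level: O(n) * O(n) * O(n) = O(n^3)
Complexity: O(n^3)


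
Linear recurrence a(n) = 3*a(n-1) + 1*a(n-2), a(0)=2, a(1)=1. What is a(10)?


Build bottom-up:
...a(8)=6305, a(9)=20824, a(10)=3*20824+1*6305=68777


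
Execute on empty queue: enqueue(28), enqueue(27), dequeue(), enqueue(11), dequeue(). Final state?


enqueue(28) -> [28]
enqueue(27) -> [28, 27]
dequeue() returns 28 -> [27]
enqueue(11) -> [27, 11]
dequeue() returns 27 -> [11]
Final queue (front to back): [11]


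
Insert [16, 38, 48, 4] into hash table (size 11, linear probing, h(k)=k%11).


Insertions: 16->slot 5; 38->slot 6; 48->slot 4; 4->slot 7
Table: [None, None, None, None, 48, 16, 38, 4, None, None, None]


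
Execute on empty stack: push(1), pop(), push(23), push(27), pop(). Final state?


push(1) -> [1]
pop() returns 1 -> []
push(23) -> [23]
push(27) -> [23, 27]
pop() returns 27 -> [23]
Final stack (bottom to top): [23]


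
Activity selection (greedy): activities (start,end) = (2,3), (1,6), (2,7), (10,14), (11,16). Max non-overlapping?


Greedy: pick earliest-ending, then skip overlaps.
Selected (2 activities): [(2, 3), (10, 14)]


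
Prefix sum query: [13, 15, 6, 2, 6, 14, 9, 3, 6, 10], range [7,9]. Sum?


Prefix sums: [0, 13, 28, 34, 36, 42, 56, 65, 68, 74, 84]
Sum[7..9] = prefix[10] - prefix[7] = 84 - 65 = 19


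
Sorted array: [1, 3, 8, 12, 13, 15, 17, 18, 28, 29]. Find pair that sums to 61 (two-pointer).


Two pointers: lo=0, hi=9
No pair sums to 61


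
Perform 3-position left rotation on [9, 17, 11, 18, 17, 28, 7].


Left rotate by 3: [18, 17, 28, 7, 9, 17, 11]


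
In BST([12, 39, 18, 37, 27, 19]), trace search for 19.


BST root = 12
Search for 19: compare at each node
Path: [12, 39, 18, 37, 27, 19]


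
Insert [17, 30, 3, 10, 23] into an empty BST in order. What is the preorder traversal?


Root = 17; build tree by BST insertion.
Preorder traversal: [17, 3, 10, 30, 23]


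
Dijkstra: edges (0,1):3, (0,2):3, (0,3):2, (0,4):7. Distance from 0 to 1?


Dijkstra from 0:
Distances: {0: 0, 1: 3, 2: 3, 3: 2, 4: 7}
Shortest distance to 1 = 3, path = [0, 1]


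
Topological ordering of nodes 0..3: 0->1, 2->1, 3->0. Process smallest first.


Kahn's algorithm, process smallest node first
Order: [2, 3, 0, 1]


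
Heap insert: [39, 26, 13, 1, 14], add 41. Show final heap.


Append 41: [39, 26, 13, 1, 14, 41]
Bubble up: swap idx 5(41) with idx 2(13); swap idx 2(41) with idx 0(39)
Result: [41, 26, 39, 1, 14, 13]


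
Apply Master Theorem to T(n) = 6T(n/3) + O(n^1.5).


a=6, b=3, c=1.5. log_3(6)=1.631 > c=1.5. Case 1: O(n^log_b(a)) = O(n^1.631)
Complexity: O(n^1.631)


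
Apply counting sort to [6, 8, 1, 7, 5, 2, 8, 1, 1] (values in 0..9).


Count array: [0, 3, 1, 0, 0, 1, 1, 1, 2, 0]
Reconstruct: [1, 1, 1, 2, 5, 6, 7, 8, 8]


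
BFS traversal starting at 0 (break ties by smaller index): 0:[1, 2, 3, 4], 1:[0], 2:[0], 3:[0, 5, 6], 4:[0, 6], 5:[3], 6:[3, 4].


BFS queue: start with [0]
Visit order: [0, 1, 2, 3, 4, 5, 6]


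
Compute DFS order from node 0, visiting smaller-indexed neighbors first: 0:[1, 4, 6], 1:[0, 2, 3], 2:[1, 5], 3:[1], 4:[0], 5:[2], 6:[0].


DFS stack-based: start with [0]
Visit order: [0, 1, 2, 5, 3, 4, 6]


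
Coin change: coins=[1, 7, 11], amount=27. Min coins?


dp[0]=0; dp[i]=1+min(dp[i-c] for c in coins)
...dp[22]=2, dp[23]=3, dp[24]=4, dp[25]=3, dp[26]=4, dp[27]=5
Minimum coins for 27 = 5


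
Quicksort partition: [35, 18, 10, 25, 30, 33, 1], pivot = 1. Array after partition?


Elements <= 1 go left of pivot.
Result: [1, 18, 10, 25, 30, 33, 35], pivot at index 0


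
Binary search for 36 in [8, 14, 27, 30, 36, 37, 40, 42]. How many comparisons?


Search for 36:
[0,7] mid=3 arr[3]=30
[4,7] mid=5 arr[5]=37
[4,4] mid=4 arr[4]=36
Total: 3 comparisons


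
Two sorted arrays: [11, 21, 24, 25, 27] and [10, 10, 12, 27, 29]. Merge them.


Compare heads, take smaller each step.
Merged: [10, 10, 11, 12, 21, 24, 25, 27, 27, 29]


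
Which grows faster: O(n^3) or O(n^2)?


quadratic grows slower than cubic
O(n^2) is asymptotically smaller; O(n^3) grows faster


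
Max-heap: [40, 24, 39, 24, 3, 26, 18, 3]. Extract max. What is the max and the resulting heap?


Max = 40
Replace root with last, heapify down
Resulting heap: [39, 24, 26, 24, 3, 3, 18]


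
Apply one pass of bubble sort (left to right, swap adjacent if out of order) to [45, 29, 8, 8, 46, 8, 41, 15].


After one pass: [29, 8, 8, 45, 8, 41, 15, 46]


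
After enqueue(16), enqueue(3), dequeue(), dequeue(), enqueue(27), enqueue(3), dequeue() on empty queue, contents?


enqueue(16) -> [16]
enqueue(3) -> [16, 3]
dequeue() returns 16 -> [3]
dequeue() returns 3 -> []
enqueue(27) -> [27]
enqueue(3) -> [27, 3]
dequeue() returns 27 -> [3]
Final queue (front to back): [3]


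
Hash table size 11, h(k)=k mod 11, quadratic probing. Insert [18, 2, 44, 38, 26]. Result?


Insertions: 18->slot 7; 2->slot 2; 44->slot 0; 38->slot 5; 26->slot 4
Table: [44, None, 2, None, 26, 38, None, 18, None, None, None]


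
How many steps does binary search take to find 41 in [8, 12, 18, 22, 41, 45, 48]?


Search for 41:
[0,6] mid=3 arr[3]=22
[4,6] mid=5 arr[5]=45
[4,4] mid=4 arr[4]=41
Total: 3 comparisons


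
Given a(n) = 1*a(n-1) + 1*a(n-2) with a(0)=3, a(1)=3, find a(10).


Build bottom-up:
...a(8)=102, a(9)=165, a(10)=1*165+1*102=267


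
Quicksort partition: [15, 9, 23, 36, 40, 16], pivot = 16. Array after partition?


Elements <= 16 go left of pivot.
Result: [15, 9, 16, 36, 40, 23], pivot at index 2


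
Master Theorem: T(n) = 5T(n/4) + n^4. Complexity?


a=5, b=4, c=4. log_4(5)=1.161 < c=4. Case 3: O(n^c) = O(n^4)
Complexity: O(n^4)


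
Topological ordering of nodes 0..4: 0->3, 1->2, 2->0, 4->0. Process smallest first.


Kahn's algorithm, process smallest node first
Order: [1, 2, 4, 0, 3]


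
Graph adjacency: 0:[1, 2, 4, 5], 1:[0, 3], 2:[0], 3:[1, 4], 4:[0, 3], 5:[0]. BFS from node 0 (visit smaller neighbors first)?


BFS queue: start with [0]
Visit order: [0, 1, 2, 4, 5, 3]


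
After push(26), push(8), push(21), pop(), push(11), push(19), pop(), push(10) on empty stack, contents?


push(26) -> [26]
push(8) -> [26, 8]
push(21) -> [26, 8, 21]
pop() returns 21 -> [26, 8]
push(11) -> [26, 8, 11]
push(19) -> [26, 8, 11, 19]
pop() returns 19 -> [26, 8, 11]
push(10) -> [26, 8, 11, 10]
Final stack (bottom to top): [26, 8, 11, 10]


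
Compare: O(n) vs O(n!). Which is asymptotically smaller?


linear grows slower than factorial
O(n) is asymptotically smaller; O(n!) grows faster


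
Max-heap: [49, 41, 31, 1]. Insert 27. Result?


Append 27: [49, 41, 31, 1, 27]
Bubble up: no swaps needed
Result: [49, 41, 31, 1, 27]


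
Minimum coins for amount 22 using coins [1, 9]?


dp[0]=0; dp[i]=1+min(dp[i-c] for c in coins)
...dp[17]=9, dp[18]=2, dp[19]=3, dp[20]=4, dp[21]=5, dp[22]=6
Minimum coins for 22 = 6


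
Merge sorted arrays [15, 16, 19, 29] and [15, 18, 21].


Compare heads, take smaller each step.
Merged: [15, 15, 16, 18, 19, 21, 29]


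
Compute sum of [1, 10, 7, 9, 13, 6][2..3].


Prefix sums: [0, 1, 11, 18, 27, 40, 46]
Sum[2..3] = prefix[4] - prefix[2] = 27 - 11 = 16


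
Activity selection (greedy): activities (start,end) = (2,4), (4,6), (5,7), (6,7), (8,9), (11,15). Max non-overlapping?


Greedy: pick earliest-ending, then skip overlaps.
Selected (5 activities): [(2, 4), (4, 6), (6, 7), (8, 9), (11, 15)]


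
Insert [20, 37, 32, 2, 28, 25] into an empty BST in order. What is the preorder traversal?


Root = 20; build tree by BST insertion.
Preorder traversal: [20, 2, 37, 32, 28, 25]


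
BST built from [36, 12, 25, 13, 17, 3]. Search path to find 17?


BST root = 36
Search for 17: compare at each node
Path: [36, 12, 25, 13, 17]


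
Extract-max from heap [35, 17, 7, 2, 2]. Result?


Max = 35
Replace root with last, heapify down
Resulting heap: [17, 2, 7, 2]


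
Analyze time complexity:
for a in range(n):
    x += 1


Per nesting level: O(n) = O(n)
Complexity: O(n)


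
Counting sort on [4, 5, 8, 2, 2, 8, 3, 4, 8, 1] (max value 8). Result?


Count array: [0, 1, 2, 1, 2, 1, 0, 0, 3]
Reconstruct: [1, 2, 2, 3, 4, 4, 5, 8, 8, 8]


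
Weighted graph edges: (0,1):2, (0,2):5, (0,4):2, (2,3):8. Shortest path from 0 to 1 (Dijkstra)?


Dijkstra from 0:
Distances: {0: 0, 1: 2, 2: 5, 3: 13, 4: 2}
Shortest distance to 1 = 2, path = [0, 1]


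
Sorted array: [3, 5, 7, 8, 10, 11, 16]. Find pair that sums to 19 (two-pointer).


Two pointers: lo=0, hi=6
Found pair: (3, 16) summing to 19


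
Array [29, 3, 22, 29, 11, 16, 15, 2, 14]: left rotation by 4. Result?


Left rotate by 4: [11, 16, 15, 2, 14, 29, 3, 22, 29]


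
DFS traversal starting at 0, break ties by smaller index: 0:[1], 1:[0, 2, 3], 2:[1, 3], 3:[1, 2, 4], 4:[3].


DFS stack-based: start with [0]
Visit order: [0, 1, 2, 3, 4]


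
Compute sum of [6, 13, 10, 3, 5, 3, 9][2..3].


Prefix sums: [0, 6, 19, 29, 32, 37, 40, 49]
Sum[2..3] = prefix[4] - prefix[2] = 32 - 19 = 13


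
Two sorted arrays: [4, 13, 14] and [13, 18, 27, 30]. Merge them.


Compare heads, take smaller each step.
Merged: [4, 13, 13, 14, 18, 27, 30]


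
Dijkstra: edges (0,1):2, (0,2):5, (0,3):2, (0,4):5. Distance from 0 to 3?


Dijkstra from 0:
Distances: {0: 0, 1: 2, 2: 5, 3: 2, 4: 5}
Shortest distance to 3 = 2, path = [0, 3]


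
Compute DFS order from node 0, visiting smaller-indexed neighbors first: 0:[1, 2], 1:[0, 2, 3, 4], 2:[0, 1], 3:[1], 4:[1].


DFS stack-based: start with [0]
Visit order: [0, 1, 2, 3, 4]


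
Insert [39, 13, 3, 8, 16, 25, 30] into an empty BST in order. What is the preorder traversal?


Root = 39; build tree by BST insertion.
Preorder traversal: [39, 13, 3, 8, 16, 25, 30]


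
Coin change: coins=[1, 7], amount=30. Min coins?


dp[0]=0; dp[i]=1+min(dp[i-c] for c in coins)
...dp[25]=7, dp[26]=8, dp[27]=9, dp[28]=4, dp[29]=5, dp[30]=6
Minimum coins for 30 = 6


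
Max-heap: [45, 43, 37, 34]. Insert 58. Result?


Append 58: [45, 43, 37, 34, 58]
Bubble up: swap idx 4(58) with idx 1(43); swap idx 1(58) with idx 0(45)
Result: [58, 45, 37, 34, 43]


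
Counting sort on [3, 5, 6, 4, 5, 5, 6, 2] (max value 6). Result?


Count array: [0, 0, 1, 1, 1, 3, 2]
Reconstruct: [2, 3, 4, 5, 5, 5, 6, 6]


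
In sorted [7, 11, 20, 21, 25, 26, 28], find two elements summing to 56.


Two pointers: lo=0, hi=6
No pair sums to 56


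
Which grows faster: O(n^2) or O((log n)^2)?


polylogarithmic grows slower than quadratic
O((log n)^2) is asymptotically smaller; O(n^2) grows faster


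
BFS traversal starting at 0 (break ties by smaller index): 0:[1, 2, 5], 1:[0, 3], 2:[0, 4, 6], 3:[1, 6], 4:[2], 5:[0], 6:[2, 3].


BFS queue: start with [0]
Visit order: [0, 1, 2, 5, 3, 4, 6]


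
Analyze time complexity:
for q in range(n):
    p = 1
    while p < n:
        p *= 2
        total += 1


Per nesting level: O(n) * O(log n) = O(n log n)
Complexity: O(n log n)


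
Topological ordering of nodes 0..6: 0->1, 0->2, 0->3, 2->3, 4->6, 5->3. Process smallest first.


Kahn's algorithm, process smallest node first
Order: [0, 1, 2, 4, 5, 3, 6]


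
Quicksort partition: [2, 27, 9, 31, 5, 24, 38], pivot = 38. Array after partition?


Elements <= 38 go left of pivot.
Result: [2, 27, 9, 31, 5, 24, 38], pivot at index 6


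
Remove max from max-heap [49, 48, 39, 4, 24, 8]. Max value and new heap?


Max = 49
Replace root with last, heapify down
Resulting heap: [48, 24, 39, 4, 8]


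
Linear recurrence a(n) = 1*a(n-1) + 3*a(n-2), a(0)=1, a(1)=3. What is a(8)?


Build bottom-up:
...a(6)=177, a(7)=411, a(8)=1*411+3*177=942


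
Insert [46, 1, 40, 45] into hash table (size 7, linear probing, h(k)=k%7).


Insertions: 46->slot 4; 1->slot 1; 40->slot 5; 45->slot 3
Table: [None, 1, None, 45, 46, 40, None]


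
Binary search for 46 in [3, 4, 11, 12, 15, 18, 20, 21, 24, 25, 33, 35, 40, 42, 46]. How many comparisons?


Search for 46:
[0,14] mid=7 arr[7]=21
[8,14] mid=11 arr[11]=35
[12,14] mid=13 arr[13]=42
[14,14] mid=14 arr[14]=46
Total: 4 comparisons


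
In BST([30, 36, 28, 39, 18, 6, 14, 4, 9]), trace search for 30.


BST root = 30
Search for 30: compare at each node
Path: [30]


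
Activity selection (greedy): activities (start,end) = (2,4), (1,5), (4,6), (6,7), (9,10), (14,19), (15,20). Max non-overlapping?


Greedy: pick earliest-ending, then skip overlaps.
Selected (5 activities): [(2, 4), (4, 6), (6, 7), (9, 10), (14, 19)]


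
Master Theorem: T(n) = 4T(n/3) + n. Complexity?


a=4, b=3, c=1. log_3(4)=1.262 > c=1. Case 1: O(n^log_b(a)) = O(n^1.262)
Complexity: O(n^1.262)


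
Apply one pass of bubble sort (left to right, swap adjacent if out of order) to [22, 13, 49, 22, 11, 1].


After one pass: [13, 22, 22, 11, 1, 49]


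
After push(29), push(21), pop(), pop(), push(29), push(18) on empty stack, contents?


push(29) -> [29]
push(21) -> [29, 21]
pop() returns 21 -> [29]
pop() returns 29 -> []
push(29) -> [29]
push(18) -> [29, 18]
Final stack (bottom to top): [29, 18]


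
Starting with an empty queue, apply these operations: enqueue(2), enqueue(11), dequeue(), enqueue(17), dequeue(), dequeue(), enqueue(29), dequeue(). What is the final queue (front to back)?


enqueue(2) -> [2]
enqueue(11) -> [2, 11]
dequeue() returns 2 -> [11]
enqueue(17) -> [11, 17]
dequeue() returns 11 -> [17]
dequeue() returns 17 -> []
enqueue(29) -> [29]
dequeue() returns 29 -> []
Final queue (front to back): []


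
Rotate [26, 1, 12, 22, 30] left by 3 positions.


Left rotate by 3: [22, 30, 26, 1, 12]


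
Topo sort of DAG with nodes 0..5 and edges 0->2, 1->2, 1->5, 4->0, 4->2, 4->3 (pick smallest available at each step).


Kahn's algorithm, process smallest node first
Order: [1, 4, 0, 2, 3, 5]


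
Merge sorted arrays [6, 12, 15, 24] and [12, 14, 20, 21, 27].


Compare heads, take smaller each step.
Merged: [6, 12, 12, 14, 15, 20, 21, 24, 27]


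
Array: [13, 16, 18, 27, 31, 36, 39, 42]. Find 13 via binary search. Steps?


Search for 13:
[0,7] mid=3 arr[3]=27
[0,2] mid=1 arr[1]=16
[0,0] mid=0 arr[0]=13
Total: 3 comparisons


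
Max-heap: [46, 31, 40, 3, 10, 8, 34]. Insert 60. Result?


Append 60: [46, 31, 40, 3, 10, 8, 34, 60]
Bubble up: swap idx 7(60) with idx 3(3); swap idx 3(60) with idx 1(31); swap idx 1(60) with idx 0(46)
Result: [60, 46, 40, 31, 10, 8, 34, 3]


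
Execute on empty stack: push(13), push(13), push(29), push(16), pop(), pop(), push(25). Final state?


push(13) -> [13]
push(13) -> [13, 13]
push(29) -> [13, 13, 29]
push(16) -> [13, 13, 29, 16]
pop() returns 16 -> [13, 13, 29]
pop() returns 29 -> [13, 13]
push(25) -> [13, 13, 25]
Final stack (bottom to top): [13, 13, 25]


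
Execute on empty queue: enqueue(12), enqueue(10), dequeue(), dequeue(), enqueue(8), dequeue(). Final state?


enqueue(12) -> [12]
enqueue(10) -> [12, 10]
dequeue() returns 12 -> [10]
dequeue() returns 10 -> []
enqueue(8) -> [8]
dequeue() returns 8 -> []
Final queue (front to back): []


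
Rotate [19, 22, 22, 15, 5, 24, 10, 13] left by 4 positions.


Left rotate by 4: [5, 24, 10, 13, 19, 22, 22, 15]


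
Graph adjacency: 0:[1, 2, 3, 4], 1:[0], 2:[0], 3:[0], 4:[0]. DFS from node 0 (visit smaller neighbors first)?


DFS stack-based: start with [0]
Visit order: [0, 1, 2, 3, 4]


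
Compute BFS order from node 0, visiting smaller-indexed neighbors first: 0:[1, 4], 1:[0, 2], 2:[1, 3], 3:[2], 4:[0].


BFS queue: start with [0]
Visit order: [0, 1, 4, 2, 3]


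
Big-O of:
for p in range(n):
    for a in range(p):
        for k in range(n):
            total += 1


Per nesting level: O(n) * O(n) [triangular over p] * O(n) = O(n^3)
Complexity: O(n^3)


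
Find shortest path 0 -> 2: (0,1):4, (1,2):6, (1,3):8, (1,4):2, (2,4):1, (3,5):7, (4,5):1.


Dijkstra from 0:
Distances: {0: 0, 1: 4, 2: 7, 3: 12, 4: 6, 5: 7}
Shortest distance to 2 = 7, path = [0, 1, 4, 2]


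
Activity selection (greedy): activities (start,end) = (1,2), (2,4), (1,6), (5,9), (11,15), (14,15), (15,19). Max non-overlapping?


Greedy: pick earliest-ending, then skip overlaps.
Selected (5 activities): [(1, 2), (2, 4), (5, 9), (11, 15), (15, 19)]


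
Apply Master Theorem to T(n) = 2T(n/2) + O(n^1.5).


a=2, b=2, c=1.5. log_2(2)=1 < c=1.5. Case 3: O(n^c) = O(n^1.500)
Complexity: O(n^1.500)


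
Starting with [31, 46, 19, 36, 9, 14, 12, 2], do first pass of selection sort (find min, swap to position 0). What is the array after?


After one pass: [2, 46, 19, 36, 9, 14, 12, 31]


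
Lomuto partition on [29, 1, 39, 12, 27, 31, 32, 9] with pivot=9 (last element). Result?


Elements <= 9 go left of pivot.
Result: [1, 9, 39, 12, 27, 31, 32, 29], pivot at index 1


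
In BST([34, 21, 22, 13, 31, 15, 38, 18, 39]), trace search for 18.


BST root = 34
Search for 18: compare at each node
Path: [34, 21, 13, 15, 18]


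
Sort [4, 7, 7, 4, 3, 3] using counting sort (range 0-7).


Count array: [0, 0, 0, 2, 2, 0, 0, 2]
Reconstruct: [3, 3, 4, 4, 7, 7]


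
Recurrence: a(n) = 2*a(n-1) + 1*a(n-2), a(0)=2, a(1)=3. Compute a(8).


Build bottom-up:
...a(6)=268, a(7)=647, a(8)=2*647+1*268=1562


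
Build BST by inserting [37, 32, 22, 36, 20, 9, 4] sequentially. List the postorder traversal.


Root = 37; build tree by BST insertion.
Postorder traversal: [4, 9, 20, 22, 36, 32, 37]


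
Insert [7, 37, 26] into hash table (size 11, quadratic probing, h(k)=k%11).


Insertions: 7->slot 7; 37->slot 4; 26->slot 5
Table: [None, None, None, None, 37, 26, None, 7, None, None, None]


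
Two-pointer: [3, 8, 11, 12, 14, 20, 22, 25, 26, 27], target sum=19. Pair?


Two pointers: lo=0, hi=9
Found pair: (8, 11) summing to 19


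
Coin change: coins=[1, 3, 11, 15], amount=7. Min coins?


dp[0]=0; dp[i]=1+min(dp[i-c] for c in coins)
...dp[2]=2, dp[3]=1, dp[4]=2, dp[5]=3, dp[6]=2, dp[7]=3
Minimum coins for 7 = 3


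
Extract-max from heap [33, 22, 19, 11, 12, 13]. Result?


Max = 33
Replace root with last, heapify down
Resulting heap: [22, 13, 19, 11, 12]


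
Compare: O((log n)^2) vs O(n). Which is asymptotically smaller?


polylogarithmic grows slower than linear
O((log n)^2) is asymptotically smaller; O(n) grows faster


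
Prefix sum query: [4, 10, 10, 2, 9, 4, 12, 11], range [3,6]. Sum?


Prefix sums: [0, 4, 14, 24, 26, 35, 39, 51, 62]
Sum[3..6] = prefix[7] - prefix[3] = 51 - 24 = 27


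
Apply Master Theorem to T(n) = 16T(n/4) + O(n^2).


a=16, b=4, c=2. log_4(16)=2 = c=2. Case 2: O(n^c log n) = O(n^2 log n)
Complexity: O(n^2 log n)


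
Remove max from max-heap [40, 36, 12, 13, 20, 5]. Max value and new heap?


Max = 40
Replace root with last, heapify down
Resulting heap: [36, 20, 12, 13, 5]


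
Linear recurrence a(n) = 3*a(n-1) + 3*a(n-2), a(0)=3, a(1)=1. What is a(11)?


Build bottom-up:
...a(9)=119151, a(10)=451737, a(11)=3*451737+3*119151=1712664


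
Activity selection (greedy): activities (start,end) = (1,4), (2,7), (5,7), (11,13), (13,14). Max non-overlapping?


Greedy: pick earliest-ending, then skip overlaps.
Selected (4 activities): [(1, 4), (5, 7), (11, 13), (13, 14)]


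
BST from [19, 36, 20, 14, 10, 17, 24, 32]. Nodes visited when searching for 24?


BST root = 19
Search for 24: compare at each node
Path: [19, 36, 20, 24]


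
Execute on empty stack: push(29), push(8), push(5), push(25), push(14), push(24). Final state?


push(29) -> [29]
push(8) -> [29, 8]
push(5) -> [29, 8, 5]
push(25) -> [29, 8, 5, 25]
push(14) -> [29, 8, 5, 25, 14]
push(24) -> [29, 8, 5, 25, 14, 24]
Final stack (bottom to top): [29, 8, 5, 25, 14, 24]


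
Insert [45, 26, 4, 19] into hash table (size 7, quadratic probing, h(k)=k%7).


Insertions: 45->slot 3; 26->slot 5; 4->slot 4; 19->slot 6
Table: [None, None, None, 45, 4, 26, 19]


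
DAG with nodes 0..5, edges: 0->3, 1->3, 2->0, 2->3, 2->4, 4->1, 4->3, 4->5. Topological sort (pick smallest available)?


Kahn's algorithm, process smallest node first
Order: [2, 0, 4, 1, 3, 5]


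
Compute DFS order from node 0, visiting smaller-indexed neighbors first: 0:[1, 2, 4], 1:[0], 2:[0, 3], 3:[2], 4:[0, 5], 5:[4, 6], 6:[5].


DFS stack-based: start with [0]
Visit order: [0, 1, 2, 3, 4, 5, 6]


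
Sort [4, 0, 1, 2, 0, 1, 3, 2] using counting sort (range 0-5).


Count array: [2, 2, 2, 1, 1, 0]
Reconstruct: [0, 0, 1, 1, 2, 2, 3, 4]


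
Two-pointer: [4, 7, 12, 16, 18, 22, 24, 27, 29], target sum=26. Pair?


Two pointers: lo=0, hi=8
Found pair: (4, 22) summing to 26


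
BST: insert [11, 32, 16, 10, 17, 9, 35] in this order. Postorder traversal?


Root = 11; build tree by BST insertion.
Postorder traversal: [9, 10, 17, 16, 35, 32, 11]


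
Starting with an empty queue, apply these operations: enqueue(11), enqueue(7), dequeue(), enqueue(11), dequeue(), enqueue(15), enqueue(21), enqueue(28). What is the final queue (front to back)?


enqueue(11) -> [11]
enqueue(7) -> [11, 7]
dequeue() returns 11 -> [7]
enqueue(11) -> [7, 11]
dequeue() returns 7 -> [11]
enqueue(15) -> [11, 15]
enqueue(21) -> [11, 15, 21]
enqueue(28) -> [11, 15, 21, 28]
Final queue (front to back): [11, 15, 21, 28]


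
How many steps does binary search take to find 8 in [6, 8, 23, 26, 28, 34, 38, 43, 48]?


Search for 8:
[0,8] mid=4 arr[4]=28
[0,3] mid=1 arr[1]=8
Total: 2 comparisons


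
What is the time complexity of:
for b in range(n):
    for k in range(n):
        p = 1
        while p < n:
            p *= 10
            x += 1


Per nesting level: O(n) * O(n) * O(log n) = O(n^2 log n)
Complexity: O(n^2 log n)


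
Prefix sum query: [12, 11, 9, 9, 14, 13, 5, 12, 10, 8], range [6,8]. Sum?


Prefix sums: [0, 12, 23, 32, 41, 55, 68, 73, 85, 95, 103]
Sum[6..8] = prefix[9] - prefix[6] = 95 - 68 = 27


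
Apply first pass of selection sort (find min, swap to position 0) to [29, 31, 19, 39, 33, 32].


After one pass: [19, 31, 29, 39, 33, 32]


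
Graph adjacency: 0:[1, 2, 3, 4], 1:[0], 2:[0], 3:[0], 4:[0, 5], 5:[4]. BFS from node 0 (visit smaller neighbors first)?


BFS queue: start with [0]
Visit order: [0, 1, 2, 3, 4, 5]


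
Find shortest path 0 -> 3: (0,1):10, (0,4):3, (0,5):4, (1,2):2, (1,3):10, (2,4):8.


Dijkstra from 0:
Distances: {0: 0, 1: 10, 2: 11, 3: 20, 4: 3, 5: 4}
Shortest distance to 3 = 20, path = [0, 1, 3]


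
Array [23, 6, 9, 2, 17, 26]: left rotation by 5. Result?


Left rotate by 5: [26, 23, 6, 9, 2, 17]


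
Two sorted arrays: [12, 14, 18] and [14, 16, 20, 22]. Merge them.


Compare heads, take smaller each step.
Merged: [12, 14, 14, 16, 18, 20, 22]


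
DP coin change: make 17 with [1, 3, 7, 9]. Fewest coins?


dp[0]=0; dp[i]=1+min(dp[i-c] for c in coins)
...dp[12]=2, dp[13]=3, dp[14]=2, dp[15]=3, dp[16]=2, dp[17]=3
Minimum coins for 17 = 3


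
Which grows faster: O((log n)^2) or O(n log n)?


polylogarithmic grows slower than linearithmic
O((log n)^2) is asymptotically smaller; O(n log n) grows faster


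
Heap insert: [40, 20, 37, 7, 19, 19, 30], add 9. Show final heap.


Append 9: [40, 20, 37, 7, 19, 19, 30, 9]
Bubble up: swap idx 7(9) with idx 3(7)
Result: [40, 20, 37, 9, 19, 19, 30, 7]


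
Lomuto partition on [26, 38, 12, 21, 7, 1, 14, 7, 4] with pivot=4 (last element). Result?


Elements <= 4 go left of pivot.
Result: [1, 4, 12, 21, 7, 26, 14, 7, 38], pivot at index 1


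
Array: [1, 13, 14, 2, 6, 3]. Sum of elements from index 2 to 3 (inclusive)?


Prefix sums: [0, 1, 14, 28, 30, 36, 39]
Sum[2..3] = prefix[4] - prefix[2] = 30 - 14 = 16


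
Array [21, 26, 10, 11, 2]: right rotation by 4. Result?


Right rotate by 4: [26, 10, 11, 2, 21]


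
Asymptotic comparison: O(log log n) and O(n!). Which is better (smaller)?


double-logarithmic grows slower than factorial
O(log log n) is asymptotically smaller; O(n!) grows faster


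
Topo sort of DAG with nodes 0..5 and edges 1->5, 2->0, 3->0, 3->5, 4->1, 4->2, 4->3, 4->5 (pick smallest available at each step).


Kahn's algorithm, process smallest node first
Order: [4, 1, 2, 3, 0, 5]


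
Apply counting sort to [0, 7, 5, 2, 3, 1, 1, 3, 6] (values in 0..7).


Count array: [1, 2, 1, 2, 0, 1, 1, 1]
Reconstruct: [0, 1, 1, 2, 3, 3, 5, 6, 7]


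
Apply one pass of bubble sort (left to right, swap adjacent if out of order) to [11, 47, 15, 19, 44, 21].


After one pass: [11, 15, 19, 44, 21, 47]


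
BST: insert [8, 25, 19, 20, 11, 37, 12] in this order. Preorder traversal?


Root = 8; build tree by BST insertion.
Preorder traversal: [8, 25, 19, 11, 12, 20, 37]


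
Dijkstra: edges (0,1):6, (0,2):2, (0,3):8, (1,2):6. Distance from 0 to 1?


Dijkstra from 0:
Distances: {0: 0, 1: 6, 2: 2, 3: 8}
Shortest distance to 1 = 6, path = [0, 1]


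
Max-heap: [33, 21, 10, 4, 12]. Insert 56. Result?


Append 56: [33, 21, 10, 4, 12, 56]
Bubble up: swap idx 5(56) with idx 2(10); swap idx 2(56) with idx 0(33)
Result: [56, 21, 33, 4, 12, 10]


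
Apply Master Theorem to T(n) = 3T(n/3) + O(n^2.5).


a=3, b=3, c=2.5. log_3(3)=1 < c=2.5. Case 3: O(n^c) = O(n^2.500)
Complexity: O(n^2.500)


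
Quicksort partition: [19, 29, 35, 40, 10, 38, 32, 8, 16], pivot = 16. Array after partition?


Elements <= 16 go left of pivot.
Result: [10, 8, 16, 40, 19, 38, 32, 29, 35], pivot at index 2


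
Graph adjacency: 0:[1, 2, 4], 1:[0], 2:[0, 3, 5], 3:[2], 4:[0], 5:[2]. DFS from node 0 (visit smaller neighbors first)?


DFS stack-based: start with [0]
Visit order: [0, 1, 2, 3, 5, 4]


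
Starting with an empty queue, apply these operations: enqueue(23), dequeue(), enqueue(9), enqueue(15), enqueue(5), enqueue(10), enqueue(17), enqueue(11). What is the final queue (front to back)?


enqueue(23) -> [23]
dequeue() returns 23 -> []
enqueue(9) -> [9]
enqueue(15) -> [9, 15]
enqueue(5) -> [9, 15, 5]
enqueue(10) -> [9, 15, 5, 10]
enqueue(17) -> [9, 15, 5, 10, 17]
enqueue(11) -> [9, 15, 5, 10, 17, 11]
Final queue (front to back): [9, 15, 5, 10, 17, 11]


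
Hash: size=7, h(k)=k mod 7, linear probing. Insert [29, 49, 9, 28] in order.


Insertions: 29->slot 1; 49->slot 0; 9->slot 2; 28->slot 3
Table: [49, 29, 9, 28, None, None, None]


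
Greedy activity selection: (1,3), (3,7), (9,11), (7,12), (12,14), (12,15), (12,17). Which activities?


Greedy: pick earliest-ending, then skip overlaps.
Selected (4 activities): [(1, 3), (3, 7), (9, 11), (12, 14)]


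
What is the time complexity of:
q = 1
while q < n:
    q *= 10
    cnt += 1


Per nesting level: O(log n) = O(log n)
Complexity: O(log n)


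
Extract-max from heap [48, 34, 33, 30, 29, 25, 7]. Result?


Max = 48
Replace root with last, heapify down
Resulting heap: [34, 30, 33, 7, 29, 25]


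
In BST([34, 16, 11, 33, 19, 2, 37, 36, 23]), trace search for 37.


BST root = 34
Search for 37: compare at each node
Path: [34, 37]


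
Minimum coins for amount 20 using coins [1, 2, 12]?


dp[0]=0; dp[i]=1+min(dp[i-c] for c in coins)
...dp[15]=3, dp[16]=3, dp[17]=4, dp[18]=4, dp[19]=5, dp[20]=5
Minimum coins for 20 = 5


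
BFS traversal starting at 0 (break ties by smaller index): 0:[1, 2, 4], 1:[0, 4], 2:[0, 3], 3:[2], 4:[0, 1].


BFS queue: start with [0]
Visit order: [0, 1, 2, 4, 3]


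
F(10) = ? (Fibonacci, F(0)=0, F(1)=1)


F(n)=F(n-1)+F(n-2)
...F(8)=21, F(9)=34, F(10)=55


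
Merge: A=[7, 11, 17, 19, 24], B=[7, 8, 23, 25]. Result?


Compare heads, take smaller each step.
Merged: [7, 7, 8, 11, 17, 19, 23, 24, 25]


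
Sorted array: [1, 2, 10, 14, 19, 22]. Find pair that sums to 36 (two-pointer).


Two pointers: lo=0, hi=5
Found pair: (14, 22) summing to 36


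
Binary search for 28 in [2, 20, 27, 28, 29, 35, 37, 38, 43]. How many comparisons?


Search for 28:
[0,8] mid=4 arr[4]=29
[0,3] mid=1 arr[1]=20
[2,3] mid=2 arr[2]=27
[3,3] mid=3 arr[3]=28
Total: 4 comparisons


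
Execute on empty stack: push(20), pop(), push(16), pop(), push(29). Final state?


push(20) -> [20]
pop() returns 20 -> []
push(16) -> [16]
pop() returns 16 -> []
push(29) -> [29]
Final stack (bottom to top): [29]


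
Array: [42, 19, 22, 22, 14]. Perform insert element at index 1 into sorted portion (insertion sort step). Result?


After one pass: [19, 42, 22, 22, 14]


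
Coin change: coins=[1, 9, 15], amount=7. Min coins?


dp[0]=0; dp[i]=1+min(dp[i-c] for c in coins)
...dp[2]=2, dp[3]=3, dp[4]=4, dp[5]=5, dp[6]=6, dp[7]=7
Minimum coins for 7 = 7


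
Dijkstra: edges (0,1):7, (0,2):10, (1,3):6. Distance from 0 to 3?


Dijkstra from 0:
Distances: {0: 0, 1: 7, 2: 10, 3: 13}
Shortest distance to 3 = 13, path = [0, 1, 3]


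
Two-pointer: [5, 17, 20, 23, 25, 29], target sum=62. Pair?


Two pointers: lo=0, hi=5
No pair sums to 62


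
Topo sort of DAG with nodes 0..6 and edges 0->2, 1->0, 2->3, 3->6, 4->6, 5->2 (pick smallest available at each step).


Kahn's algorithm, process smallest node first
Order: [1, 0, 4, 5, 2, 3, 6]


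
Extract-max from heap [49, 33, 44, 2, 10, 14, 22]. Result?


Max = 49
Replace root with last, heapify down
Resulting heap: [44, 33, 22, 2, 10, 14]


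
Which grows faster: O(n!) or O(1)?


constant grows slower than factorial
O(1) is asymptotically smaller; O(n!) grows faster


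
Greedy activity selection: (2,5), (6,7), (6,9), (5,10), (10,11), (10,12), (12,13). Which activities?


Greedy: pick earliest-ending, then skip overlaps.
Selected (4 activities): [(2, 5), (6, 7), (10, 11), (12, 13)]


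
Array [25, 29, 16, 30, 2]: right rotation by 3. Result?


Right rotate by 3: [16, 30, 2, 25, 29]


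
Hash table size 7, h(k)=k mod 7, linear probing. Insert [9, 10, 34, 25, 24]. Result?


Insertions: 9->slot 2; 10->slot 3; 34->slot 6; 25->slot 4; 24->slot 5
Table: [None, None, 9, 10, 25, 24, 34]


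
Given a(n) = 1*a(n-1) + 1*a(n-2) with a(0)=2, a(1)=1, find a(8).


Build bottom-up:
...a(6)=18, a(7)=29, a(8)=1*29+1*18=47


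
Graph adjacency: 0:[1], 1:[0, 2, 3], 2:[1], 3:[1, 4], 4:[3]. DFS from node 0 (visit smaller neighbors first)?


DFS stack-based: start with [0]
Visit order: [0, 1, 2, 3, 4]


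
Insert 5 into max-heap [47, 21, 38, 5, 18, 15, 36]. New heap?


Append 5: [47, 21, 38, 5, 18, 15, 36, 5]
Bubble up: no swaps needed
Result: [47, 21, 38, 5, 18, 15, 36, 5]


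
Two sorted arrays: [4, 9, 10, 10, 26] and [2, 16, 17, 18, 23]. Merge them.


Compare heads, take smaller each step.
Merged: [2, 4, 9, 10, 10, 16, 17, 18, 23, 26]


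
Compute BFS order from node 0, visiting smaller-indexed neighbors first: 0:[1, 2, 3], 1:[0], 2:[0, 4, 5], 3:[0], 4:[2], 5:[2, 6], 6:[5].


BFS queue: start with [0]
Visit order: [0, 1, 2, 3, 4, 5, 6]


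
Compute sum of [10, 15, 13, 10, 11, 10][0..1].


Prefix sums: [0, 10, 25, 38, 48, 59, 69]
Sum[0..1] = prefix[2] - prefix[0] = 25 - 0 = 25


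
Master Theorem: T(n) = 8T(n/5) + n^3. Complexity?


a=8, b=5, c=3. log_5(8)=1.292 < c=3. Case 3: O(n^c) = O(n^3)
Complexity: O(n^3)


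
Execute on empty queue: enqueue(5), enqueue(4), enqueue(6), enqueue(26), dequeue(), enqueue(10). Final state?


enqueue(5) -> [5]
enqueue(4) -> [5, 4]
enqueue(6) -> [5, 4, 6]
enqueue(26) -> [5, 4, 6, 26]
dequeue() returns 5 -> [4, 6, 26]
enqueue(10) -> [4, 6, 26, 10]
Final queue (front to back): [4, 6, 26, 10]
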